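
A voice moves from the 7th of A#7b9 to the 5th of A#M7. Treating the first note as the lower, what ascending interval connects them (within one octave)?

major 6th

The 7th of A#7b9 is G#; the 5th of A#M7 is E#.
Counting 6 letters and 9 half steps from G# gives a major sixth.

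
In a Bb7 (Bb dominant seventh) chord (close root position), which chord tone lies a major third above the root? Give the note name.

Bb7 (Bb dominant seventh): Bb D F Ab.
The root is Bb. A major third above Bb is D.
D is the chord's 3rd.

D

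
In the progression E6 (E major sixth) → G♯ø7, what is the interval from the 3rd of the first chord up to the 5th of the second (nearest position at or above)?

diminished fifth

E6 (E major sixth) has G♯ as its 3rd, and G♯ø7 has D as its 5th.
From G♯ to D: 6 semitones over a fifth = diminished.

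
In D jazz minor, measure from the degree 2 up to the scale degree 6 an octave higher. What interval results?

D melodic minor: D E F G A B C#.
Degree 2 = E; 6th degree (up an octave) = B.
E up to B spans 12 letter names and 19 semitones — a perfect twelfth.

perfect twelfth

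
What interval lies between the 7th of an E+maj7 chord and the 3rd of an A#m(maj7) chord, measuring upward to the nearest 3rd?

minor seventh

E+maj7 has D# as its 7th, and A#m(maj7) has C# as its 3rd.
D# up to C# is 10 semitones, a half step narrower than a major seventh, so the interval is minor.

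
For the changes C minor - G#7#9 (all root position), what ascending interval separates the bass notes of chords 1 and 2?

augmented fifth

The roots are C and G#.
From C to G#: 8 semitones over a fifth = augmented.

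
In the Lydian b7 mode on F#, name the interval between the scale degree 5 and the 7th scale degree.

F# lydian dominant: F# G# A# B# C# D# E.
Scale degree 5 = C#; scale degree 7 = E.
3 letter names make it a third; at 3 semitones (a half step narrower than major) the quality is minor.

minor third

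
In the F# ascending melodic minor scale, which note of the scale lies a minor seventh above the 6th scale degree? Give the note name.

C#

The scale is F# G# A B C# D# E#.
The 6th scale degree is D#; a minor seventh above that is C# — scale degree 5.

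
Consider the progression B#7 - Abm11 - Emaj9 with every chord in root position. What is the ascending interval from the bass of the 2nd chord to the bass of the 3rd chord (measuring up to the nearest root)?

The roots are Ab and E.
5 letter names make it a fifth; at 8 semitones (a half step wider than perfect) the quality is augmented.

A5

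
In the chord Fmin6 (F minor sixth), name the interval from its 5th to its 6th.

major 2nd

The chord tones of Fmin6 are F A♭ C D.
The 5th is C and the 6th is D.
From C to D is 2 semitones, exactly the major second.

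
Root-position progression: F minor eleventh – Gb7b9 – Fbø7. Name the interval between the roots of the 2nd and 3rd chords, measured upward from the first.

minor seventh

The roots are Gb and Fb.
Gb up to Fb is 10 semitones, a half step narrower than a major seventh, so the interval is minor.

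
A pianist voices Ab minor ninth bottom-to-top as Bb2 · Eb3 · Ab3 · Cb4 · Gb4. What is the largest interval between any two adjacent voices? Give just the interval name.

perfect fifth

Adjacent intervals: Bb2→Eb3 = perfect fourth; Eb3→Ab3 = perfect fourth; Ab3→Cb4 = minor third; Cb4→Gb4 = perfect fifth.
The largest is Cb4 to Gb4, a perfect fifth (7 semitones).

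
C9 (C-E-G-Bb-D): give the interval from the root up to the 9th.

major 9th

That puts C below D.
Counting 9 letters and 14 half steps from C gives a major ninth.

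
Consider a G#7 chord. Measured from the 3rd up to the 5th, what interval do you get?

minor third

G#7: G#-B#-D#-F#.
The 3rd is B# and the 5th is D#.
B# up to D# is 3 semitones, a half step narrower than a major third, so the interval is minor.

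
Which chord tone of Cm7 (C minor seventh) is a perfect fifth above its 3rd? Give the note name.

Bb

Spelling the chord: C, Eb, G, Bb.
The 3rd is Eb. A perfect fifth above Eb is Bb.
Bb is the chord's 7th.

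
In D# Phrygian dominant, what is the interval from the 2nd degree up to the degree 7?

D# phrygian dominant: D# E F## G# A# B C#.
The 2nd degree is E and the 7th scale degree is C#.
E up to C# spans 6 letter names and 9 semitones — a major sixth.

major sixth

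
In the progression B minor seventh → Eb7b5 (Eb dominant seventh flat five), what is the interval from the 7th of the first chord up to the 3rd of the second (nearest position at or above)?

minor seventh

The 7th of B minor seventh is A; the 3rd of Eb7b5 (Eb dominant seventh flat five) is G.
7 letter names make it a seventh; at 10 semitones (a half step narrower than major) the quality is minor.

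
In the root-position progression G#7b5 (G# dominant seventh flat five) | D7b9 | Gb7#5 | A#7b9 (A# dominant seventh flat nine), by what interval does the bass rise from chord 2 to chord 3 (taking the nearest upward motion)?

diminished fourth

The roots are D and Gb.
D up to Gb is 4 semitones, a half step narrower than a perfect fourth, so the interval is diminished.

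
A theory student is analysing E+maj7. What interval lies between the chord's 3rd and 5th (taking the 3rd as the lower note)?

major third

The chord tones of E augmented major seventh are E–G#–B#–D#.
That puts G# below B#.
Counting 3 letters and 4 half steps from G# gives a major third.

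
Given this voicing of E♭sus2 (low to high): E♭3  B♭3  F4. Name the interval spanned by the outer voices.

major ninth

The outer voices are E♭3 and F4.
Counting 9 letters and 14 half steps from E♭ gives a major ninth.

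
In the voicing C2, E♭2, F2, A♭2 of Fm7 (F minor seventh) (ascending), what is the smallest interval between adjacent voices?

major 2nd

Adjacent intervals: C2→E♭2 = minor third; E♭2→F2 = major second; F2→A♭2 = minor third.
The smallest is E♭2 to F2, a major second (2 semitones).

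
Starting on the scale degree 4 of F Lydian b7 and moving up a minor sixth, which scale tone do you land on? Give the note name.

The scale is F G A B C D Eb.
The scale degree 4 is B; a minor sixth above that is G — scale degree 2.

G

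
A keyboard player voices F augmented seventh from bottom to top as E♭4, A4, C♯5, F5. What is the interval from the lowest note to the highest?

major ninth

The outer voices are E♭4 and F5.
From E♭ to F is 14 semitones, exactly the major ninth.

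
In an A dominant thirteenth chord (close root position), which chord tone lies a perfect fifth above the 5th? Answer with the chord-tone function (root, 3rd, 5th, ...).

The chord tones of A dominant thirteenth are A, C#, E, G, B, F#.
The 5th is E. A perfect fifth above E is B.
B is the chord's 9th.

9th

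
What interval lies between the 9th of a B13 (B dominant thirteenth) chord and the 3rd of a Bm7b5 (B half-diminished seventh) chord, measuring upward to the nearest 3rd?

minor second

B13 (B dominant thirteenth) has C♯ as its 9th, and Bm7b5 (B half-diminished seventh) has D as its 3rd.
C♯ up to D is 1 semitone, a half step narrower than a major second, so the interval is minor.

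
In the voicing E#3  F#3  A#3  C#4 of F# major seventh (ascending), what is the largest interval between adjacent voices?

Adjacent intervals: E#3→F#3 = minor second; F#3→A#3 = major third; A#3→C#4 = minor third.
The largest is F#3 to A#3, a major third (4 semitones).

major 3rd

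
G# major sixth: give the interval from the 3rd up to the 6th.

Spelling the chord: G#–B#–D#–E#.
3rd = B#; 6th = E#.
Counting 4 letters and 5 half steps from B# gives a perfect fourth.

P4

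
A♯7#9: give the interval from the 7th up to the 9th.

augmented 3rd

The chord tones of A♯7#9 are A♯-C𝄪-E♯-G♯-B𝄪.
7th = G♯; 9th = B𝄪.
3 letter names make it a third; at 5 semitones (a half step wider than major) the quality is augmented.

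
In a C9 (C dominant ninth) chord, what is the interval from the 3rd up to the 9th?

C9 (C dominant ninth) is spelled C E G Bb D.
The 3rd is E and the 9th is D.
From E to D: 10 semitones over a seventh = minor.

minor seventh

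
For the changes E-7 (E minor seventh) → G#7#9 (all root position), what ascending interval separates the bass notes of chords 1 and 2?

major third

The roots are E and G#.
From E to G# is 4 semitones, exactly the major third.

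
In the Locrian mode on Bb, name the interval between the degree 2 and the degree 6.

perfect fifth

Bb locrian: Bb Cb Db Eb Fb Gb Ab.
That puts Cb below Gb.
From Cb to Gb is 7 semitones, exactly the perfect fifth.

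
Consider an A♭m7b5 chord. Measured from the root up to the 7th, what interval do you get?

A♭ø (A♭ half-diminished seventh) is spelled A♭, C♭, E𝄫, G♭.
That puts A♭ below G♭.
7 letter names make it a seventh; at 10 semitones (a half step narrower than major) the quality is minor.

minor seventh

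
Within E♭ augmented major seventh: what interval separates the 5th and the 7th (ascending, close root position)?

E♭+maj7 (E♭ augmented major seventh): E♭–G–B–D.
That puts B below D.
From B to D: 3 semitones over a third = minor.

minor 3rd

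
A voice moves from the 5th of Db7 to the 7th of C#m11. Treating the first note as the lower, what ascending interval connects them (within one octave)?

augmented 2nd

Db7 has Ab as its 5th, and C#m11 has B as its 7th.
Ab up to B is 3 semitones, a half step wider than a major second, so the interval is augmented.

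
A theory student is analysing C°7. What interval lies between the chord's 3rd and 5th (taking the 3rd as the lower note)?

minor third

C diminished seventh is spelled C, E♭, G♭, B𝄫.
That puts E♭ below G♭.
E♭ up to G♭ is 3 semitones, a half step narrower than a major third, so the interval is minor.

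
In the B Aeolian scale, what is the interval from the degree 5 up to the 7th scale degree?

B natural minor: B C♯ D E F♯ G A.
So we need the interval from F♯ up to A.
3 letter names make it a third; at 3 semitones (a half step narrower than major) the quality is minor.

m3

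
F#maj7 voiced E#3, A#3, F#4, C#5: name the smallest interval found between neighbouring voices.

perfect fourth

Adjacent intervals: E#3→A#3 = perfect fourth; A#3→F#4 = minor sixth; F#4→C#5 = perfect fifth.
The smallest is E#3 to A#3, a perfect fourth (5 semitones).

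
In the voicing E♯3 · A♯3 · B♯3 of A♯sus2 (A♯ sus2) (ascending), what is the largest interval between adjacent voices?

perfect 4th

Adjacent intervals: E♯3→A♯3 = perfect fourth; A♯3→B♯3 = major second.
The largest is E♯3 to A♯3, a perfect fourth (5 semitones).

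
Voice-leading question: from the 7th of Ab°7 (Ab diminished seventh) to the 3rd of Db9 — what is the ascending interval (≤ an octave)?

The 7th of Ab°7 (Ab diminished seventh) is Gbb; the 3rd of Db9 is F.
From Gbb to F: 12 semitones over a seventh = augmented.

augmented seventh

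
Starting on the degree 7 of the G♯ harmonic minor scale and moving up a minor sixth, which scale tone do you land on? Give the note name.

The scale is G♯ A♯ B C♯ D♯ E F𝄪.
The degree 7 is F𝄪; a minor sixth above that is D♯ — scale degree 5.

D#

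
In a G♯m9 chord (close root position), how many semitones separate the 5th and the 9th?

Spelling the chord: G♯, B, D♯, F♯, A♯.
D♯ to A♯ is a perfect fifth: 7 semitones.

7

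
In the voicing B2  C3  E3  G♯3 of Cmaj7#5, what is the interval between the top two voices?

major 3rd

Those voices are E3 and G♯3.
Counting 3 letters and 4 half steps from E gives a major third.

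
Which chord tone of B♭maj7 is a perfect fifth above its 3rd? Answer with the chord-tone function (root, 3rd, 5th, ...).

The chord tones of B♭ major seventh are B♭ D F A.
The 3rd is D. A perfect fifth above D is A.
A is the chord's 7th.

7th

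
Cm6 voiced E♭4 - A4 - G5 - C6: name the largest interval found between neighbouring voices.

Adjacent intervals: E♭4→A4 = augmented fourth; A4→G5 = minor seventh; G5→C6 = perfect fourth.
The largest is A4 to G5, a minor seventh (10 semitones).

minor seventh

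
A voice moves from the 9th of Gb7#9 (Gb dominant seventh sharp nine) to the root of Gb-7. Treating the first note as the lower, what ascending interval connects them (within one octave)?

The 9th of Gb7#9 (Gb dominant seventh sharp nine) is A; the root of Gb-7 is Gb.
A up to Gb is 9 semitones, a whole step narrower than a major seventh, so the interval is diminished.

diminished seventh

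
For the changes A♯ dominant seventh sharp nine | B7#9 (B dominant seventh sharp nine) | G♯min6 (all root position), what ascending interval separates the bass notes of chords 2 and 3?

The roots are B and G♯.
Counting 6 letters and 9 half steps from B gives a major sixth.

major 6th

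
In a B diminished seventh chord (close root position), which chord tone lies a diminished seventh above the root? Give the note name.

Spelling the chord: B D F Ab.
The root is B. A diminished seventh above B is Ab.
Ab is the chord's 7th.

Ab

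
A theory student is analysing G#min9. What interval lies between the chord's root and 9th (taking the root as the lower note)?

major 9th

G#min9 is spelled G#, B, D#, F#, A#.
That puts G# below A#.
G# up to A# spans 9 letter names and 14 semitones — a major ninth.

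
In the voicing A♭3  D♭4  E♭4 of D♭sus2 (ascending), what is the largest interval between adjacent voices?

perfect fourth

Adjacent intervals: A♭3→D♭4 = perfect fourth; D♭4→E♭4 = major second.
The largest is A♭3 to D♭4, a perfect fourth (5 semitones).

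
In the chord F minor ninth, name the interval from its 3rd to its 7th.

F minor ninth is spelled F A♭ C E♭ G.
The 3rd is A♭ and the 7th is E♭.
A♭ up to E♭ spans 5 letter names and 7 semitones — a perfect fifth.

P5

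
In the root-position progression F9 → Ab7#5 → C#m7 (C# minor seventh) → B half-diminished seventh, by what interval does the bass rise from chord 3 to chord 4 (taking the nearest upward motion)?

The roots are C# and B.
7 letter names make it a seventh; at 10 semitones (a half step narrower than major) the quality is minor.

minor seventh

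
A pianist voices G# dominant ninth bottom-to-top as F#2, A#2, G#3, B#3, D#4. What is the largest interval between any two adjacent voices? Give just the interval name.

m7

Adjacent intervals: F#2→A#2 = major third; A#2→G#3 = minor seventh; G#3→B#3 = major third; B#3→D#4 = minor third.
The largest is A#2 to G#3, a minor seventh (10 semitones).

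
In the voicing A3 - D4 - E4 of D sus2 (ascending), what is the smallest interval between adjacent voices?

Adjacent intervals: A3→D4 = perfect fourth; D4→E4 = major second.
The smallest is D4 to E4, a major second (2 semitones).

major second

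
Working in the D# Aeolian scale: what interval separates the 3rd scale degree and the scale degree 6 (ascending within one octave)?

Spelling the D# Aeolian scale: D# E# F# G# A# B C#.
That puts F# below B.
Counting 4 letters and 5 half steps from F# gives a perfect fourth.

perfect fourth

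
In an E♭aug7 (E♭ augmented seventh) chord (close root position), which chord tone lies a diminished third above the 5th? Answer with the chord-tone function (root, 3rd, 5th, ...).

7th

E♭+7 is spelled E♭-G-B-D♭.
The 5th is B. A diminished third above B is D♭.
D♭ is the chord's 7th.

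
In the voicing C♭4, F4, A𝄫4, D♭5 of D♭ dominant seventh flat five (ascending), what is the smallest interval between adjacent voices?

diminished third

Adjacent intervals: C♭4→F4 = augmented fourth; F4→A𝄫4 = diminished third; A𝄫4→D♭5 = augmented fourth.
The smallest is F4 to A𝄫4, a diminished third (2 semitones).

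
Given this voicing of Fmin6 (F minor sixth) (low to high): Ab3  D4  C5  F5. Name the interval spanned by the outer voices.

M13

The outer voices are Ab3 and F5.
From Ab to F is 21 semitones, exactly the major thirteenth.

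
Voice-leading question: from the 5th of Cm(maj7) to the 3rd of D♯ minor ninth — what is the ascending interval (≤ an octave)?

The 5th of Cm(maj7) is G; the 3rd of D♯ minor ninth is F♯.
Counting 7 letters and 11 half steps from G gives a major seventh.

major seventh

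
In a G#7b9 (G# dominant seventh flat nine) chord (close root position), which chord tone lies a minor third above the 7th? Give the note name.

A

The chord tones of G# dominant seventh flat nine are G#–B#–D#–F#–A.
The 7th is F#. A minor third above F# is A.
A is the chord's 9th.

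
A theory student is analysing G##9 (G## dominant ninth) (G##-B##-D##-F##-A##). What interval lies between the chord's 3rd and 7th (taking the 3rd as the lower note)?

d5

The 3rd is B## and the 7th is F##.
B## up to F## is 6 semitones, a half step narrower than a perfect fifth, so the interval is diminished.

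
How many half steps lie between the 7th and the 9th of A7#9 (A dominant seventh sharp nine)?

A7#9 is spelled A, C#, E, G, B#.
G to B# is an augmented third: 5 semitones.

5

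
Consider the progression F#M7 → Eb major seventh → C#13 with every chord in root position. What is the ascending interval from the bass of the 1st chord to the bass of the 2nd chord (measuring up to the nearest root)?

The roots are F# and Eb.
7 letter names make it a seventh; at 9 semitones (a whole step narrower than major) the quality is diminished.

diminished seventh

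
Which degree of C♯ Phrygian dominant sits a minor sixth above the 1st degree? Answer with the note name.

A

The scale is C♯ D E♯ F♯ G♯ A B.
The 1st degree is C♯; a minor sixth above that is A — scale degree 6.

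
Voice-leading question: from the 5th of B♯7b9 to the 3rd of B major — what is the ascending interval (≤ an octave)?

minor sixth

The 5th of B♯7b9 is F𝄪; the 3rd of B major is D♯.
6 letter names make it a sixth; at 8 semitones (a half step narrower than major) the quality is minor.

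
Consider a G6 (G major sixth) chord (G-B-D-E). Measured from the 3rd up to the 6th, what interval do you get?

perfect fourth

The 3rd is B and the 6th is E.
From B to E is 5 semitones, exactly the perfect fourth.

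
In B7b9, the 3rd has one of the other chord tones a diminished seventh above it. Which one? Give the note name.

B7b9 (B dominant seventh flat nine): B, D#, F#, A, C.
The 3rd is D#. A diminished seventh above D# is C.
C is the chord's 9th.

C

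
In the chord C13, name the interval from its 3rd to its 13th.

P11

Spelling the chord: C–E–G–Bb–D–A.
3rd = E; 13th = A.
Counting 11 letters and 17 half steps from E gives a perfect eleventh.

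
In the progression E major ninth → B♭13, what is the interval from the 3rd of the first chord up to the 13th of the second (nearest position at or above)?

The 3rd of E major ninth is G♯; the 13th of B♭13 is G.
G♯ up to G is 11 semitones, a half step narrower than a perfect octave, so the interval is diminished.

diminished octave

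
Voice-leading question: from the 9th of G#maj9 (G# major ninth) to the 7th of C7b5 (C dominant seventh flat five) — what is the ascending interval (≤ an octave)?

The 9th of G#maj9 (G# major ninth) is A#; the 7th of C7b5 (C dominant seventh flat five) is Bb.
A# up to Bb is 0 semitones, a whole step narrower than a major second, so the interval is diminished.

d2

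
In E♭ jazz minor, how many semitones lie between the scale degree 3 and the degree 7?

8

The scale is E♭ F G♭ A♭ B♭ C D.
G♭ up to D is an augmented fifth — 8 semitones.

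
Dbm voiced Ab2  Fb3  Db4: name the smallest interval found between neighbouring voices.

Adjacent intervals: Ab2→Fb3 = minor sixth; Fb3→Db4 = major sixth.
The smallest is Ab2 to Fb3, a minor sixth (8 semitones).

minor 6th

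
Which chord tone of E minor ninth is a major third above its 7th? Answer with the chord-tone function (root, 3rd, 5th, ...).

9th

The chord tones of Em9 (E minor ninth) are E G B D F#.
The 7th is D. A major third above D is F#.
F# is the chord's 9th.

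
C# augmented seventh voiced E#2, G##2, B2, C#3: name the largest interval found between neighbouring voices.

Adjacent intervals: E#2→G##2 = major third; G##2→B2 = diminished third; B2→C#3 = major second.
The largest is E#2 to G##2, a major third (4 semitones).

M3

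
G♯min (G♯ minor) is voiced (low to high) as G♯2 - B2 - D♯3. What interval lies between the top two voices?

M3

Those voices are B2 and D♯3.
Counting 3 letters and 4 half steps from B gives a major third.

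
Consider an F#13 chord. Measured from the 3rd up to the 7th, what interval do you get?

diminished fifth

The chord tones of F#13 (F# dominant thirteenth) are F#–A#–C#–E–G#–D#.
3rd = A#; 7th = E.
A# up to E is 6 semitones, a half step narrower than a perfect fifth, so the interval is diminished.
This 3–7 tritone is the characteristic tension at the heart of the dominant sound.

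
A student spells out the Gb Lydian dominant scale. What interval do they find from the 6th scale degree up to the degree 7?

Gb lydian dominant: Gb Ab Bb C Db Eb Fb.
So we need the interval from Eb up to Fb.
From Eb to Fb: 1 semitone over a second = minor.

minor second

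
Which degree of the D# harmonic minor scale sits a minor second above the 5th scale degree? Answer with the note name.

B

The scale is D# E# F# G# A# B C##.
The 5th scale degree is A#; a minor second above that is B — scale degree 6.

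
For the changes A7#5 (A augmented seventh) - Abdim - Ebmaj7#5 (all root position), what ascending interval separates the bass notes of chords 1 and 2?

diminished octave

The roots are A and Ab.
8 letter names make it an octave; at 11 semitones (a half step narrower than perfect) the quality is diminished.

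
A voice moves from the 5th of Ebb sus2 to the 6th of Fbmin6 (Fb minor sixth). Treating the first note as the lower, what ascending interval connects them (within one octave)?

The 5th of Ebb sus2 is Bbb; the 6th of Fbmin6 (Fb minor sixth) is Db.
Bbb up to Db spans 3 letter names and 4 semitones — a major third.

major third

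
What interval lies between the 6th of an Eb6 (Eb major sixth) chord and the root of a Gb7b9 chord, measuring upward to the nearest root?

diminished fifth

Eb6 (Eb major sixth) has C as its 6th, and Gb7b9 has Gb as its root.
From C to Gb: 6 semitones over a fifth = diminished.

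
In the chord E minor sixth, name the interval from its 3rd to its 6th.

E minor sixth is spelled E-G-B-C#.
3rd = G; 6th = C#.
4 letter names make it a fourth; at 6 semitones (a half step wider than perfect) the quality is augmented.

augmented fourth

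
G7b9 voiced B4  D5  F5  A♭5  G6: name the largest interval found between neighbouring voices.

Adjacent intervals: B4→D5 = minor third; D5→F5 = minor third; F5→A♭5 = minor third; A♭5→G6 = major seventh.
The largest is A♭5 to G6, a major seventh (11 semitones).

major 7th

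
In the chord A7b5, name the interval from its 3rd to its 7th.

d5

The chord tones of A7b5 are A-C♯-E♭-G.
3rd = C♯; 7th = G.
C♯ up to G is 6 semitones, a half step narrower than a perfect fifth, so the interval is diminished.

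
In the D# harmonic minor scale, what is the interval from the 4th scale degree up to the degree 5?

major second

D# harmonic minor: D# E# F# G# A# B C##.
That puts G# below A#.
Counting 2 letters and 2 half steps from G# gives a major second.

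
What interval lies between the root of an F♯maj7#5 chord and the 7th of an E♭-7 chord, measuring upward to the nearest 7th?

diminished sixth

The root of F♯maj7#5 is F♯; the 7th of E♭-7 is D♭.
6 letter names make it a sixth; at 7 semitones (a whole step narrower than major) the quality is diminished.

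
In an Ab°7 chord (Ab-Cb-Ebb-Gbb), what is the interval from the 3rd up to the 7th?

3rd = Cb; 7th = Gbb.
5 letter names make it a fifth; at 6 semitones (a half step narrower than perfect) the quality is diminished.

d5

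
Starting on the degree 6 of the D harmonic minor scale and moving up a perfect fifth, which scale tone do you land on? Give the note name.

F

The scale is D E F G A Bb C#.
The degree 6 is Bb; a perfect fifth above that is F — scale degree 3.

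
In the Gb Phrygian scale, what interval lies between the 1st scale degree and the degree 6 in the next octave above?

minor thirteenth

Spelling the Gb Phrygian scale: Gb Abb Bbb Cb Db Ebb Fb.
So we need the interval from Gb up to Ebb.
From Gb to Ebb: 20 semitones over a thirteenth = minor.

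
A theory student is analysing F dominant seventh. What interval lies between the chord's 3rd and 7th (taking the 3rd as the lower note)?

F7: F, A, C, Eb.
3rd = A; 7th = Eb.
A up to Eb is 6 semitones, a half step narrower than a perfect fifth, so the interval is diminished.
This 3–7 tritone is the characteristic tension at the heart of the dominant sound.

diminished 5th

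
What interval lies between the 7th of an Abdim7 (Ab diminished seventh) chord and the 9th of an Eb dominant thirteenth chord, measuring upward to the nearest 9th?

The 7th of Abdim7 (Ab diminished seventh) is Gbb; the 9th of Eb dominant thirteenth is F.
Gbb up to F is 12 semitones, a half step wider than a major seventh, so the interval is augmented.

augmented seventh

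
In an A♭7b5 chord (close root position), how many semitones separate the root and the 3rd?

4

A♭7b5 is spelled A♭-C-E𝄫-G♭.
A♭ to C is a major third: 4 semitones.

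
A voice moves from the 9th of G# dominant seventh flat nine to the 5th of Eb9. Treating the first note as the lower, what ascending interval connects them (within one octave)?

minor second

G# dominant seventh flat nine has A as its 9th, and Eb9 has Bb as its 5th.
From A to Bb: 1 semitone over a second = minor.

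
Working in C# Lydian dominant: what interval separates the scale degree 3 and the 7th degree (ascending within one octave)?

The scale runs C# D# E# F## G# A# B.
That puts E# below B.
From E# to B: 6 semitones over a fifth = diminished.

d5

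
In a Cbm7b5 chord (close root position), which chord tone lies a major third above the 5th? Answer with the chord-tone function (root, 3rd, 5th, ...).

Cbm7b5 (Cb half-diminished seventh): Cb Ebb Gbb Bbb.
The 5th is Gbb. A major third above Gbb is Bbb.
Bbb is the chord's 7th.

7th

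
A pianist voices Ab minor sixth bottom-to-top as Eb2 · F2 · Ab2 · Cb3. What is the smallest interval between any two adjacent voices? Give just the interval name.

Adjacent intervals: Eb2→F2 = major second; F2→Ab2 = minor third; Ab2→Cb3 = minor third.
The smallest is Eb2 to F2, a major second (2 semitones).

major second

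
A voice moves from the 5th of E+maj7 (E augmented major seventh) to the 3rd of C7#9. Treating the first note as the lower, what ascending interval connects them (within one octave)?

diminished fourth

The 5th of E+maj7 (E augmented major seventh) is B#; the 3rd of C7#9 is E.
4 letter names make it a fourth; at 4 semitones (a half step narrower than perfect) the quality is diminished.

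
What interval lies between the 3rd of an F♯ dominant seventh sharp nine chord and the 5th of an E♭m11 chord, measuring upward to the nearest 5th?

diminished 2nd

F♯ dominant seventh sharp nine has A♯ as its 3rd, and E♭m11 has B♭ as its 5th.
A♯ up to B♭ is 0 semitones, a whole step narrower than a major second, so the interval is diminished.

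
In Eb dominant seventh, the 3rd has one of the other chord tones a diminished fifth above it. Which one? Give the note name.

Eb dominant seventh: Eb–G–Bb–Db.
The 3rd is G. A diminished fifth above G is Db.
Db is the chord's 7th.

Db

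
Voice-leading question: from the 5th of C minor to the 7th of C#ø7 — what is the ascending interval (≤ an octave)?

major third

The 5th of C minor is G; the 7th of C#ø7 is B.
Counting 3 letters and 4 half steps from G gives a major third.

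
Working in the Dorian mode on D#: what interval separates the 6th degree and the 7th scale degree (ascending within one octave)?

D# dorian: D# E# F# G# A# B# C#.
So we need the interval from B# up to C#.
2 letter names make it a second; at 1 semitone (a half step narrower than major) the quality is minor.

minor 2nd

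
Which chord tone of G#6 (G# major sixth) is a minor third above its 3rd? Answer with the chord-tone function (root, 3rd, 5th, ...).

The chord tones of G#6 are G#-B#-D#-E#.
The 3rd is B#. A minor third above B# is D#.
D# is the chord's 5th.

5th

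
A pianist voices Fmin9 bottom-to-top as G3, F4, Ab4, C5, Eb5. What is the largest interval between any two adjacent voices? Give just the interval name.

Adjacent intervals: G3→F4 = minor seventh; F4→Ab4 = minor third; Ab4→C5 = major third; C5→Eb5 = minor third.
The largest is G3 to F4, a minor seventh (10 semitones).

minor seventh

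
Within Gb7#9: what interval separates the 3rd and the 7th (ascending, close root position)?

The chord tones of Gb7#9 are Gb–Bb–Db–Fb–A.
The 3rd is Bb and the 7th is Fb.
From Bb to Fb: 6 semitones over a fifth = diminished.

diminished fifth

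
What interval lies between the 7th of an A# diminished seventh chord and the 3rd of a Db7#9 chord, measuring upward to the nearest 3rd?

m7

The 7th of A# diminished seventh is G; the 3rd of Db7#9 is F.
G up to F is 10 semitones, a half step narrower than a major seventh, so the interval is minor.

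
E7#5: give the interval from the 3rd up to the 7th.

diminished fifth

E augmented seventh is spelled E, G#, B#, D.
So we need the interval from G# up to D.
From G# to D: 6 semitones over a fifth = diminished.
This 3–7 tritone is the characteristic tension at the heart of the dominant sound.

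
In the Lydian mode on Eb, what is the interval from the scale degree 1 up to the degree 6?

Eb lydian: Eb F G A Bb C D.
That puts Eb below C.
From Eb to C is 9 semitones, exactly the major sixth.

major sixth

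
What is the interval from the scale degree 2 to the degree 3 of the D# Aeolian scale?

D# natural minor: D# E# F# G# A# B C#.
That puts E# below F#.
From E# to F#: 1 semitone over a second = minor.

minor second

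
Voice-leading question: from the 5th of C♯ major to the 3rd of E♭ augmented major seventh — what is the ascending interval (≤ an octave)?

diminished octave

C♯ major has G♯ as its 5th, and E♭ augmented major seventh has G as its 3rd.
From G♯ to G: 11 semitones over an octave = diminished.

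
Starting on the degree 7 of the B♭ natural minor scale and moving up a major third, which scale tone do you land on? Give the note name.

The scale is B♭ C D♭ E♭ F G♭ A♭.
The degree 7 is A♭; a major third above that is C — scale degree 2.

C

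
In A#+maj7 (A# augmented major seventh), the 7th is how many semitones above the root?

A#maj7#5 (A# augmented major seventh): A# C## E## G##.
A# to G## is a major seventh: 11 semitones.

11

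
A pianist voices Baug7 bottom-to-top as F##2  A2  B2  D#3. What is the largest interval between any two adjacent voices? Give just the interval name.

major 3rd

Adjacent intervals: F##2→A2 = diminished third; A2→B2 = major second; B2→D#3 = major third.
The largest is B2 to D#3, a major third (4 semitones).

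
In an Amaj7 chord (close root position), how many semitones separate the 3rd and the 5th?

The chord tones of Amaj7 are A-C♯-E-G♯.
C♯ to E is a minor third: 3 semitones.

3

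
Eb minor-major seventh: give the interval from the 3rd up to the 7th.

augmented fifth

Ebm(maj7) is spelled Eb–Gb–Bb–D.
The 3rd is Gb and the 7th is D.
5 letter names make it a fifth; at 8 semitones (a half step wider than perfect) the quality is augmented.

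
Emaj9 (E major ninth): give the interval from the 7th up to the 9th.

Emaj9 (E major ninth) is spelled E–G#–B–D#–F#.
The 7th is D# and the 9th is F#.
3 letter names make it a third; at 3 semitones (a half step narrower than major) the quality is minor.

minor third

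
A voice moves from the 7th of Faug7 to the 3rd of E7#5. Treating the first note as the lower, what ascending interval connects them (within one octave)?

augmented third

Faug7 has Eb as its 7th, and E7#5 has G# as its 3rd.
Eb up to G# is 5 semitones, a half step wider than a major third, so the interval is augmented.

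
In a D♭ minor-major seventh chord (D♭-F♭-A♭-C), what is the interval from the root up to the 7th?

Root = D♭; 7th = C.
D♭ up to C spans 7 letter names and 11 semitones — a major seventh.

M7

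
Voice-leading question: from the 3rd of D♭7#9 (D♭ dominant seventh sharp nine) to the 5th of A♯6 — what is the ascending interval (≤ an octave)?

augmented 7th

D♭7#9 (D♭ dominant seventh sharp nine) has F as its 3rd, and A♯6 has E♯ as its 5th.
F up to E♯ is 12 semitones, a half step wider than a major seventh, so the interval is augmented.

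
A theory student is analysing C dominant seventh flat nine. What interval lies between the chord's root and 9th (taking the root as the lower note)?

The chord tones of C7b9 (C dominant seventh flat nine) are C E G Bb Db.
The root is C and the 9th is Db.
9 letter names make it a ninth; at 13 semitones (a half step narrower than major) the quality is minor.

minor ninth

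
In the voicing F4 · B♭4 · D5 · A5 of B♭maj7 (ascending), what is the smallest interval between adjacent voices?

major third

Adjacent intervals: F4→B♭4 = perfect fourth; B♭4→D5 = major third; D5→A5 = perfect fifth.
The smallest is B♭4 to D5, a major third (4 semitones).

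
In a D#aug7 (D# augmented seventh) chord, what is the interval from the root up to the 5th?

D#aug7 (D# augmented seventh): D#–F##–A##–C#.
So we need the interval from D# up to A##.
5 letter names make it a fifth; at 8 semitones (a half step wider than perfect) the quality is augmented.

augmented 5th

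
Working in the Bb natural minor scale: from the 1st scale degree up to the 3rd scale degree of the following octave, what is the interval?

minor tenth

Bb natural minor: Bb C Db Eb F Gb Ab.
The 1st scale degree is Bb and the degree 3 (up an octave) is Db.
Bb up to Db is 15 semitones, a half step narrower than a major tenth, so the interval is minor.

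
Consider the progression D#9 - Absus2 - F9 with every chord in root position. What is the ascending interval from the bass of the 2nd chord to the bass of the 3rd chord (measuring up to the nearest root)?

major sixth

The roots are Ab and F.
From Ab to F is 9 semitones, exactly the major sixth.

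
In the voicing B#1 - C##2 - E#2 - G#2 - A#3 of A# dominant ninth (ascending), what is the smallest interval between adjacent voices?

Adjacent intervals: B#1→C##2 = major second; C##2→E#2 = minor third; E#2→G#2 = minor third; G#2→A#3 = major ninth.
The smallest is B#1 to C##2, a major second (2 semitones).

major second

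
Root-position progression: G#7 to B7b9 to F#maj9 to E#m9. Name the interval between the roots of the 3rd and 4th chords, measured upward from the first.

The roots are F# and E#.
From F# to E# is 11 semitones, exactly the major seventh.

major seventh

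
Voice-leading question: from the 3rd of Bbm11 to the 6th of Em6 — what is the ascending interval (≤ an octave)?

augmented 7th

Bbm11 has Db as its 3rd, and Em6 has C# as its 6th.
From Db to C#: 12 semitones over a seventh = augmented.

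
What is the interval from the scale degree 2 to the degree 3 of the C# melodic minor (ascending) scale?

minor second

C# melodic minor: C# D# E F# G# A# B#.
The scale degree 2 is D# and the degree 3 is E.
2 letter names make it a second; at 1 semitone (a half step narrower than major) the quality is minor.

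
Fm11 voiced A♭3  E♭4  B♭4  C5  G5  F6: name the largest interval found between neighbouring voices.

m7

Adjacent intervals: A♭3→E♭4 = perfect fifth; E♭4→B♭4 = perfect fifth; B♭4→C5 = major second; C5→G5 = perfect fifth; G5→F6 = minor seventh.
The largest is G5 to F6, a minor seventh (10 semitones).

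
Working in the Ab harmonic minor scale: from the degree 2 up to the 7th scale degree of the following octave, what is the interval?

Ab harmonic minor: Ab Bb Cb Db Eb Fb G.
Degree 2 = Bb; scale degree 7 (up an octave) = G.
Counting 13 letters and 21 half steps from Bb gives a major thirteenth.

major thirteenth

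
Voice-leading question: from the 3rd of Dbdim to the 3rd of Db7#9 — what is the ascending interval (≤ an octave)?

The 3rd of Dbdim is Fb; the 3rd of Db7#9 is F.
From Fb to F: 1 semitone over a unison = augmented.

augmented unison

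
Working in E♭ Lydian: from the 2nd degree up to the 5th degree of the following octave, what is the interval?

E♭ lydian: E♭ F G A B♭ C D.
So we need the interval from F up to B♭.
Counting 11 letters and 17 half steps from F gives a perfect eleventh.

perfect 11th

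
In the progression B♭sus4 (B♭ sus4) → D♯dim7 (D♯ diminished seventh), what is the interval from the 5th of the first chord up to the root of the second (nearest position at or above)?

The 5th of B♭sus4 (B♭ sus4) is F; the root of D♯dim7 (D♯ diminished seventh) is D♯.
F up to D♯ is 10 semitones, a half step wider than a major sixth, so the interval is augmented.

augmented sixth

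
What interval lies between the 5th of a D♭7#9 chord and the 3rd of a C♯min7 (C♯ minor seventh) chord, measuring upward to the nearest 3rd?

A5

D♭7#9 has A♭ as its 5th, and C♯min7 (C♯ minor seventh) has E as its 3rd.
From A♭ to E: 8 semitones over a fifth = augmented.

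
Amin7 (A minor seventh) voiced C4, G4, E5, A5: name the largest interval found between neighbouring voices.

Adjacent intervals: C4→G4 = perfect fifth; G4→E5 = major sixth; E5→A5 = perfect fourth.
The largest is G4 to E5, a major sixth (9 semitones).

major 6th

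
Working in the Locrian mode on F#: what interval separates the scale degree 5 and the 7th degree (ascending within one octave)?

The scale runs F# G A B C D E.
The scale degree 5 is C and the 7th scale degree is E.
C up to E spans 3 letter names and 4 semitones — a major third.

major 3rd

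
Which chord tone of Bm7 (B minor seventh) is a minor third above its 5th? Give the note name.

The chord tones of Bm7 are B–D–F#–A.
The 5th is F#. A minor third above F# is A.
A is the chord's 7th.

A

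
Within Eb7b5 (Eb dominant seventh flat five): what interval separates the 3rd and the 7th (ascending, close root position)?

Eb7b5 is spelled Eb-G-Bbb-Db.
3rd = G; 7th = Db.
5 letter names make it a fifth; at 6 semitones (a half step narrower than perfect) the quality is diminished.
That tritone between 3rd and 7th is what gives the dominant seventh its pull toward resolution.

diminished fifth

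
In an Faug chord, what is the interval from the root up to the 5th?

Spelling the chord: F–A–C#.
That puts F below C#.
5 letter names make it a fifth; at 8 semitones (a half step wider than perfect) the quality is augmented.

augmented 5th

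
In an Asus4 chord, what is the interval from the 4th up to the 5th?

Spelling the chord: A–D–E.
That puts D below E.
D up to E spans 2 letter names and 2 semitones — a major second.

major second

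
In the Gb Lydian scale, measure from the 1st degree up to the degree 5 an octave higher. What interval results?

perfect twelfth

Spelling the Gb Lydian scale: Gb Ab Bb C Db Eb F.
1st degree = Gb; 5th degree (up an octave) = Db.
From Gb to Db is 19 semitones, exactly the perfect twelfth.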